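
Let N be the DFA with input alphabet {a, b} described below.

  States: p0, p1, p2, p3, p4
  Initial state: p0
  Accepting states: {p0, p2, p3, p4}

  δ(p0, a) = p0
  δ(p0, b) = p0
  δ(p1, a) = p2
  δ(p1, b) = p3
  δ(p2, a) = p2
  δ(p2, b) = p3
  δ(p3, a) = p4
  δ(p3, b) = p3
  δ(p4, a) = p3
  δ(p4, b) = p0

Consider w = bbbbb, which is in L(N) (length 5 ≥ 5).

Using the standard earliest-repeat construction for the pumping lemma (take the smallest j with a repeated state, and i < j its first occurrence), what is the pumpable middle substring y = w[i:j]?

State sequence: p0 -b-> p0 -b-> p0 -b-> p0 -b-> p0 -b-> p0
First repeat at step 1: p0 was already visited.

So i = 0, j = 1, giving x = w[0:0] = ε, y = w[0:1] = b, z = w[1:5] = bbbb.
Check: |xy| = 1 ≤ 5 and |y| = 1 ≥ 1. Reading y takes N from p0 back to p0, so every xyⁱz is accepted.
Since N has 5 states, any run of length ≥ 5 visits 5+1 states, so by pigeonhole some state repeats within the first 5 steps — that repeat gives the pumpable loop.

b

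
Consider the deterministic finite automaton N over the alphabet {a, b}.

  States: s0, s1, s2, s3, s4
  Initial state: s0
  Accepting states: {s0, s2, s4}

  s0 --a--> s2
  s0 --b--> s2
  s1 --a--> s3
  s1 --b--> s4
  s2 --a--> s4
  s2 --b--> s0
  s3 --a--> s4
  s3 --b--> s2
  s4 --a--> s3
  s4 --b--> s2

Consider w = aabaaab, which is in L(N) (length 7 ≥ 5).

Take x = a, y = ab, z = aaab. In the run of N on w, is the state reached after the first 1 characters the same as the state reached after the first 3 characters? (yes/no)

yes

State sequence: s0 -a-> s2 -a-> s4 -b-> s2

After x (step 1): s2. After xy (step 3): s2.
They match, so y = ab drives N around a cycle from s2 back to itself; pumping y any number of times keeps N in s2 before reading z, and xyⁱz ∈ L(N) for every i ≥ 0.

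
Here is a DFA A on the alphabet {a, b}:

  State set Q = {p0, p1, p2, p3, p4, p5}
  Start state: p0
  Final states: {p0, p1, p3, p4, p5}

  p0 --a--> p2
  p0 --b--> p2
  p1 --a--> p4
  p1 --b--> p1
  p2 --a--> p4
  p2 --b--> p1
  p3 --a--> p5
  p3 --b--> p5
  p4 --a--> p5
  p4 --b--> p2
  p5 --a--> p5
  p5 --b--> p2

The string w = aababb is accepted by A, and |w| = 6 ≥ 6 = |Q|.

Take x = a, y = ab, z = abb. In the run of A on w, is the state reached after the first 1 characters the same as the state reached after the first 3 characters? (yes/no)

yes

State sequence: p0 -a-> p2 -a-> p4 -b-> p2

After x (step 1): p2. After xy (step 3): p2.
They match, so y = ab drives A around a cycle from p2 back to itself; pumping y any number of times keeps A in p2 before reading z, and xyⁱz ∈ L(A) for every i ≥ 0.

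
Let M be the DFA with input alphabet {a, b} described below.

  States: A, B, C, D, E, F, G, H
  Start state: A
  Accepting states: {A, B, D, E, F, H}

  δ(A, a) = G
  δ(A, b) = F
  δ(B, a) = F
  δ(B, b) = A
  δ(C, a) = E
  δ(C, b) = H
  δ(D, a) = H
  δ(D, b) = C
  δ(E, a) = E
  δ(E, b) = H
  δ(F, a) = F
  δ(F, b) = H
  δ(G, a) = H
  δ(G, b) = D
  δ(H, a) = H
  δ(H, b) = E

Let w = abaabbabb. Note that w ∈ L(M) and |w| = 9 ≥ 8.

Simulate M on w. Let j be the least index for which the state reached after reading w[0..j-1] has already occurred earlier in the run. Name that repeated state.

Run of M on w = a b a a b b a b b:
  step 0: A  (start)
  step 1: G  (read a: A→G)
  step 2: D  (read b: G→D)
  step 3: H  (read a: D→H)
  step 4: H  (read a: H→H)   ← first repeat (H seen earlier)
  step 5: E  (read b: H→E)
  step 6: H  (read b: E→H)
  step 7: H  (read a: H→H)
  step 8: E  (read b: H→E)
  step 9: H  (read b: E→H)

The earliest repeat is at step j = 4: M is in H, which it already visited at step i = 3.
The DFA has 8 states, so the proof of the pumping lemma guarantees a repeated state among the first 8+1 visited; the segment between the two visits is the pumpable y.

H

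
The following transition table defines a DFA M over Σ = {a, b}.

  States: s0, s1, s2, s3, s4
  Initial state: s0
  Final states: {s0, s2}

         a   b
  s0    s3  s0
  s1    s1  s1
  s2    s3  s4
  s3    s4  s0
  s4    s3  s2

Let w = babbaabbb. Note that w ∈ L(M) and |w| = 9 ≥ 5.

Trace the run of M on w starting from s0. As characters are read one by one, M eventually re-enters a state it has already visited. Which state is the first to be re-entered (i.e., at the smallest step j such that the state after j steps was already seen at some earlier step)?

s0

State sequence: s0 -b-> s0 -a-> s3 -b-> s0 -b-> s0 -a-> s3 -a-> s4 -b-> s2 -b-> s4 -b-> s2
First repeat at step 1: s0 was already visited.

The earliest repeat is at step j = 1: M is in s0, which it already visited at step i = 0.
With |Q| = 5, pigeonhole forces a state repeat no later than step 5; the substring read between the first and second visits to that state can be pumped.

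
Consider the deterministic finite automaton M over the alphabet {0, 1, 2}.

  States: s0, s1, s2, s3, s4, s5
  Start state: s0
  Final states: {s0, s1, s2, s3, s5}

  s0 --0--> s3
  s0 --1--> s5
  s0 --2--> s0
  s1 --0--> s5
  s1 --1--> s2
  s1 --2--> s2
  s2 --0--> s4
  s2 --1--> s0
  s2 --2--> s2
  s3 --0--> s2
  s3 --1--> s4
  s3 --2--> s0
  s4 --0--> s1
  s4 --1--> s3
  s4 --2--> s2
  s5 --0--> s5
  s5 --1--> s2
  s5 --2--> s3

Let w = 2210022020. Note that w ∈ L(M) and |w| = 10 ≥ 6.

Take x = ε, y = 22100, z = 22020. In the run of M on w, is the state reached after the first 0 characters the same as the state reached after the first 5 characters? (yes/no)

no

State sequence: s0 -2-> s0 -2-> s0 -1-> s5 -0-> s5 -0-> s5

After x (step 0): s0. After xy (step 5): s5.
They differ (s0 ≠ s5), so y is not a cycle from the state after x; this split is not the one the pumping-lemma construction produces, and pumping y need not keep the string in L(M).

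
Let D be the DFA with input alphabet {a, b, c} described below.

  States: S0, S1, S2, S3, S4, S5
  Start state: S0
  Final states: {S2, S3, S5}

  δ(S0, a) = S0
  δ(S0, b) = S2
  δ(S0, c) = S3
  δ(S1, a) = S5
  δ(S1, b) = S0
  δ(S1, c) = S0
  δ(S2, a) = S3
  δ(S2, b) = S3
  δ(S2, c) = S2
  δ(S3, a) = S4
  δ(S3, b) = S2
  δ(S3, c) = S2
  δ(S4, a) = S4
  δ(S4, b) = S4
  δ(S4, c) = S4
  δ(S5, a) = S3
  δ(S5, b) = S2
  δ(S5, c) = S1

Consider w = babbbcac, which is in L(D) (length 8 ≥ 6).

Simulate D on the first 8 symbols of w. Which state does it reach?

S2

Run of D on the first 8 characters of w = b a b b b c a c:
  step 0: S0  (start)
  step 1: S2  (read b: S0→S2)
  step 2: S3  (read a: S2→S3)
  step 3: S2  (read b: S3→S2)
  step 4: S3  (read b: S2→S3)
  step 5: S2  (read b: S3→S2)
  step 6: S2  (read c: S2→S2)
  step 7: S3  (read a: S2→S3)
  step 8: S2  (read c: S3→S2)

After reading 8 characters, D is in state S2.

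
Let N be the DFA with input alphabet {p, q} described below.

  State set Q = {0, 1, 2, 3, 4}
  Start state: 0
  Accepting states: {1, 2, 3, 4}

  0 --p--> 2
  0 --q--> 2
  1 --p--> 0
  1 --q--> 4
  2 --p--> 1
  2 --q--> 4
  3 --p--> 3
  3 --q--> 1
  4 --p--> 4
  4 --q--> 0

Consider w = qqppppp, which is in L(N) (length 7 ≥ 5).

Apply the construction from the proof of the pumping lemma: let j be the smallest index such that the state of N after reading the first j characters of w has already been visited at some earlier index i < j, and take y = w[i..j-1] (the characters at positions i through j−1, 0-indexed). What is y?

p

Run of N on w = q q p p p p p:
  step 0: 0  (start)
  step 1: 2  (read q: 0→2)
  step 2: 4  (read q: 2→4)
  step 3: 4  (read p: 4→4)   ← first repeat (4 seen earlier)
  step 4: 4  (read p: 4→4)
  step 5: 4  (read p: 4→4)
  step 6: 4  (read p: 4→4)
  step 7: 4  (read p: 4→4)

So i = 2, j = 3, giving x = w[0:2] = qq, y = w[2:3] = p, z = w[3:7] = pppp.
Check: |xy| = 3 ≤ 5 and |y| = 1 ≥ 1. Reading y takes N from 4 back to 4, so every xyⁱz is accepted.
Pumping length from the standard proof: p = 5 (the number of states). The repeated state found above gives |xy| = j ≤ 5 and |y| = j − i ≥ 1.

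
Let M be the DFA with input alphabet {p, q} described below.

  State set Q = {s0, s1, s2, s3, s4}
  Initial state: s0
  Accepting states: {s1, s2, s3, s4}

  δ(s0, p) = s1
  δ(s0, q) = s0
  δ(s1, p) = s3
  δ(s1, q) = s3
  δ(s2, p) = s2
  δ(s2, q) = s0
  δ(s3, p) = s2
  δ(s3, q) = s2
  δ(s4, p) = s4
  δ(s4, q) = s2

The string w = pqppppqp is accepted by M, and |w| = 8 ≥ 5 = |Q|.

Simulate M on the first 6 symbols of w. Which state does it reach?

s2

Run of M on the first 6 characters of w = p q p p p p:
  step 0: s0  (start)
  step 1: s1  (read p: s0→s1)
  step 2: s3  (read q: s1→s3)
  step 3: s2  (read p: s3→s2)
  step 4: s2  (read p: s2→s2)
  step 5: s2  (read p: s2→s2)
  step 6: s2  (read p: s2→s2)

After reading 6 characters, M is in state s2.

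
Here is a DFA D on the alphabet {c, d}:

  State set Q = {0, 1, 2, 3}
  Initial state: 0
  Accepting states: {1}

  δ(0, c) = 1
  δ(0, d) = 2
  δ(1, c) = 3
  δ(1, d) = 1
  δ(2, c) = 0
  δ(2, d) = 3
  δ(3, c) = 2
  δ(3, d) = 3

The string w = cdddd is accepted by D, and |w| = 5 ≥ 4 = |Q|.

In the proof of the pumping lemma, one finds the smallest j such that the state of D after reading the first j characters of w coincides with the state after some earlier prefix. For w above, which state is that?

1

State sequence: 0 -c-> 1 -d-> 1 -d-> 1 -d-> 1 -d-> 1
First repeat at step 2: 1 was already visited.

The earliest repeat is at step j = 2: D is in 1, which it already visited at step i = 1.
Pumping length from the standard proof: p = 4 (the number of states). The repeated state found above gives |xy| = j ≤ 4 and |y| = j − i ≥ 1.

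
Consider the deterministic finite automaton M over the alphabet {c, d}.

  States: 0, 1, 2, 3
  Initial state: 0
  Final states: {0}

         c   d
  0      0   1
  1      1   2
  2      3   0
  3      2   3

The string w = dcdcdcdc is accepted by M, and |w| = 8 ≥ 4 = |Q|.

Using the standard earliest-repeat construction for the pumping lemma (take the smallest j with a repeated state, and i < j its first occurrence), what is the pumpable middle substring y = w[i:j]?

c

State sequence: 0 -d-> 1 -c-> 1 -d-> 2 -c-> 3 -d-> 3 -c-> 2 -d-> 0 -c-> 0
First repeat at step 2: 1 was already visited.

So i = 1, j = 2, giving x = w[0:1] = d, y = w[1:2] = c, z = w[2:8] = dcdcdc.
Check: |xy| = 2 ≤ 4 and |y| = 1 ≥ 1. Reading y takes M from 1 back to 1, so every xyⁱz is accepted.
Pumping length from the standard proof: p = 4 (the number of states). The repeated state found above gives |xy| = j ≤ 4 and |y| = j − i ≥ 1.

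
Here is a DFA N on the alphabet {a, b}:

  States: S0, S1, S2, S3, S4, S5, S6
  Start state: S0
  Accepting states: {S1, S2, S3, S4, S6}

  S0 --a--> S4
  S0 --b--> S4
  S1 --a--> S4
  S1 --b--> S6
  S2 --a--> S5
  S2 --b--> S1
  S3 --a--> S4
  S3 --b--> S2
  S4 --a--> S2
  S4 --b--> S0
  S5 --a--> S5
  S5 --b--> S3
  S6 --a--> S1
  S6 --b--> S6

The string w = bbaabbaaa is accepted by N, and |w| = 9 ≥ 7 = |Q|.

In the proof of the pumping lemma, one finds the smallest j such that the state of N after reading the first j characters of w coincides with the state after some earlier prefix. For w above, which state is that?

S0

Run of N on w = b b a a b b a a a:
  step 0: S0  (start)
  step 1: S4  (read b: S0→S4)
  step 2: S0  (read b: S4→S0)   ← first repeat (S0 seen earlier)
  step 3: S4  (read a: S0→S4)
  step 4: S2  (read a: S4→S2)
  step 5: S1  (read b: S2→S1)
  step 6: S6  (read b: S1→S6)
  step 7: S1  (read a: S6→S1)
  step 8: S4  (read a: S1→S4)
  step 9: S2  (read a: S4→S2)

The earliest repeat is at step j = 2: N is in S0, which it already visited at step i = 0.
Since N has 7 states, any run of length ≥ 7 visits 7+1 states, so by pigeonhole some state repeats within the first 7 steps — that repeat gives the pumpable loop.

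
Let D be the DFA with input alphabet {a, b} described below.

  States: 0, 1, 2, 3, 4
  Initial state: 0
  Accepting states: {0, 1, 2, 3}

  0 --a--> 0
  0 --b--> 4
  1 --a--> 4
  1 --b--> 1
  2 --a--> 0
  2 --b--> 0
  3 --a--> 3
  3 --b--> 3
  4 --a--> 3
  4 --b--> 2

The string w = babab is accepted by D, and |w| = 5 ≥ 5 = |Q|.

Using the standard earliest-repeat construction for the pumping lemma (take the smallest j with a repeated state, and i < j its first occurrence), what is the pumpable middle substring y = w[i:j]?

b

State sequence: 0 -b-> 4 -a-> 3 -b-> 3 -a-> 3 -b-> 3
First repeat at step 3: 3 was already visited.

So i = 2, j = 3, giving x = w[0:2] = ba, y = w[2:3] = b, z = w[3:5] = ab.
Check: |xy| = 3 ≤ 5 and |y| = 1 ≥ 1. Reading y takes D from 3 back to 3, so every xyⁱz is accepted.
The DFA has 5 states, so the proof of the pumping lemma guarantees a repeated state among the first 5+1 visited; the segment between the two visits is the pumpable y.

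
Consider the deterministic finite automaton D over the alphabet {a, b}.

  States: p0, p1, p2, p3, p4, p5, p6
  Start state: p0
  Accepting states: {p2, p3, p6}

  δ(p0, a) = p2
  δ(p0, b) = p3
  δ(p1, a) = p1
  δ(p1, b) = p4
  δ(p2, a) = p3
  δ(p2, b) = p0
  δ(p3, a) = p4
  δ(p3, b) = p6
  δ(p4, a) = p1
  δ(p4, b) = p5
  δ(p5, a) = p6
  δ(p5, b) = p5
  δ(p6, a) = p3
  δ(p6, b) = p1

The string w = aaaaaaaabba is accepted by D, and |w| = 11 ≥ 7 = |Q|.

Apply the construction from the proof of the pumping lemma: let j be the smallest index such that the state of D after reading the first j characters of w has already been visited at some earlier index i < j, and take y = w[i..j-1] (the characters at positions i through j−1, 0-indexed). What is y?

a

Run of D on w = a a a a a a a a b b a:
  step 0: p0  (start)
  step 1: p2  (read a: p0→p2)
  step 2: p3  (read a: p2→p3)
  step 3: p4  (read a: p3→p4)
  step 4: p1  (read a: p4→p1)
  step 5: p1  (read a: p1→p1)   ← first repeat (p1 seen earlier)
  step 6: p1  (read a: p1→p1)
  step 7: p1  (read a: p1→p1)
  step 8: p1  (read a: p1→p1)
  step 9: p4  (read b: p1→p4)
  step 10: p5  (read b: p4→p5)
  step 11: p6  (read a: p5→p6)

So i = 4, j = 5, giving x = w[0:4] = aaaa, y = w[4:5] = a, z = w[5:11] = aaabba.
Check: |xy| = 5 ≤ 7 and |y| = 1 ≥ 1. Reading y takes D from p1 back to p1, so every xyⁱz is accepted.
The DFA has 7 states, so the proof of the pumping lemma guarantees a repeated state among the first 7+1 visited; the segment between the two visits is the pumpable y.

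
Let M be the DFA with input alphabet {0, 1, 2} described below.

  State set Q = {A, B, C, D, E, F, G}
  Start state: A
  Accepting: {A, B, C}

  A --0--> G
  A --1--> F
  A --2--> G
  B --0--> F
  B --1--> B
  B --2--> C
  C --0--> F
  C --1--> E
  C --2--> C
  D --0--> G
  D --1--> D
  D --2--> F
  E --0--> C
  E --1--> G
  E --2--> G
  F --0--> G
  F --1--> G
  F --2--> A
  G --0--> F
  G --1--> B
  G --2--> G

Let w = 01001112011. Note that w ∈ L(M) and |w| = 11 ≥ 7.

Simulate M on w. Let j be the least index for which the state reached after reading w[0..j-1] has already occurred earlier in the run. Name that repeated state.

G

State sequence: A -0-> G -1-> B -0-> F -0-> G -1-> B -1-> B -1-> B -2-> C -0-> F -1-> G -1-> B
First repeat at step 4: G was already visited.

The earliest repeat is at step j = 4: M is in G, which it already visited at step i = 1.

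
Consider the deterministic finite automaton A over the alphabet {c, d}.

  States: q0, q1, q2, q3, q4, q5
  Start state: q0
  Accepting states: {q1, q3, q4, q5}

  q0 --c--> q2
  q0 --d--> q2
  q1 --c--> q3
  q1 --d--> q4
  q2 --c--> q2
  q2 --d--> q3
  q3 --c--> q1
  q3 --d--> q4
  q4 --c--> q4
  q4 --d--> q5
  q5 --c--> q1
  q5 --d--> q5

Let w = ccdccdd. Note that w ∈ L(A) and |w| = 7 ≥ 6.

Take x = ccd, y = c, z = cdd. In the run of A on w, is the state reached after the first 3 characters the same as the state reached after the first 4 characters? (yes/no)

no

State sequence: q0 -c-> q2 -c-> q2 -d-> q3 -c-> q1

After x (step 3): q3. After xy (step 4): q1.
They differ (q3 ≠ q1), so y is not a cycle from the state after x; this split is not the one the pumping-lemma construction produces, and pumping y need not keep the string in L(A).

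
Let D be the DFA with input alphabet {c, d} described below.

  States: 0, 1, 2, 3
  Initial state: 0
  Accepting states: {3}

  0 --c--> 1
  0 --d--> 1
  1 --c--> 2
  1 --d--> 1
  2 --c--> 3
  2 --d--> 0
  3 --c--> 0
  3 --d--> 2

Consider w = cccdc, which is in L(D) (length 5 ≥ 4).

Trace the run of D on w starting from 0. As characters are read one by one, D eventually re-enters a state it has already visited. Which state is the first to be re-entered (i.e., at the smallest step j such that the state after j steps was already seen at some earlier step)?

Run of D on w = c c c d c:
  step 0: 0  (start)
  step 1: 1  (read c: 0→1)
  step 2: 2  (read c: 1→2)
  step 3: 3  (read c: 2→3)
  step 4: 2  (read d: 3→2)   ← first repeat (2 seen earlier)
  step 5: 3  (read c: 2→3)

The earliest repeat is at step j = 4: D is in 2, which it already visited at step i = 2.
Pumping length from the standard proof: p = 4 (the number of states). The repeated state found above gives |xy| = j ≤ 4 and |y| = j − i ≥ 1.

2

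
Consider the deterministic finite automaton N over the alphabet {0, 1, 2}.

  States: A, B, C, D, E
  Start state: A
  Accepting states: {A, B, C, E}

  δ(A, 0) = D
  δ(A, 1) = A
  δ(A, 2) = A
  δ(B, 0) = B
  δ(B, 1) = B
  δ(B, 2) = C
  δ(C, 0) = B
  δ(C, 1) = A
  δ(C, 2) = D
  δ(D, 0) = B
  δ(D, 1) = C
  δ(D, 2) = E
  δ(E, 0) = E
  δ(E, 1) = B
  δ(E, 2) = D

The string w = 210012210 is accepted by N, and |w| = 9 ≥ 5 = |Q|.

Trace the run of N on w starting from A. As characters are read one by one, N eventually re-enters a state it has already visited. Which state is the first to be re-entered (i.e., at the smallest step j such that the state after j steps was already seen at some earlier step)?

A

State sequence: A -2-> A -1-> A -0-> D -0-> B -1-> B -2-> C -2-> D -1-> C -0-> B
First repeat at step 1: A was already visited.

The earliest repeat is at step j = 1: N is in A, which it already visited at step i = 0.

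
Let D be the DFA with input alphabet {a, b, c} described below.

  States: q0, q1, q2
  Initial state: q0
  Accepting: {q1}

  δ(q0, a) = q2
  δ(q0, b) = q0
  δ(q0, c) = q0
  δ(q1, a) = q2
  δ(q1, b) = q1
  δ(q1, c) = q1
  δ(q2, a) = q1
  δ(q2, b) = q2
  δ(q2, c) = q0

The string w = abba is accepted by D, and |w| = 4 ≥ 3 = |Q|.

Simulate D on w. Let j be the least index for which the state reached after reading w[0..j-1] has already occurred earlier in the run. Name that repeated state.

Run of D on w = a b b a:
  step 0: q0  (start)
  step 1: q2  (read a: q0→q2)
  step 2: q2  (read b: q2→q2)   ← first repeat (q2 seen earlier)
  step 3: q2  (read b: q2→q2)
  step 4: q1  (read a: q2→q1)

The earliest repeat is at step j = 2: D is in q2, which it already visited at step i = 1.
With |Q| = 3, pigeonhole forces a state repeat no later than step 3; the substring read between the first and second visits to that state can be pumped.

q2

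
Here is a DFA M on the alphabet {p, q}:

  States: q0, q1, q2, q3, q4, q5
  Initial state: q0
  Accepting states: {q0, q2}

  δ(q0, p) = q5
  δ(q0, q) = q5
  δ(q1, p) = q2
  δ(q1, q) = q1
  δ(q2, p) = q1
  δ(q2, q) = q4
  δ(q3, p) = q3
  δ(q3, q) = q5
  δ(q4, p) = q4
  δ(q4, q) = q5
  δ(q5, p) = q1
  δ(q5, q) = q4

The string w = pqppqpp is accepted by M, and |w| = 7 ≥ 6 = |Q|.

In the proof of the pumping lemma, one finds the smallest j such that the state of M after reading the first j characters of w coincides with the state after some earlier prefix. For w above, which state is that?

q4

Run of M on w = p q p p q p p:
  step 0: q0  (start)
  step 1: q5  (read p: q0→q5)
  step 2: q4  (read q: q5→q4)
  step 3: q4  (read p: q4→q4)   ← first repeat (q4 seen earlier)
  step 4: q4  (read p: q4→q4)
  step 5: q5  (read q: q4→q5)
  step 6: q1  (read p: q5→q1)
  step 7: q2  (read p: q1→q2)

The earliest repeat is at step j = 3: M is in q4, which it already visited at step i = 2.
Since M has 6 states, any run of length ≥ 6 visits 6+1 states, so by pigeonhole some state repeats within the first 6 steps — that repeat gives the pumpable loop.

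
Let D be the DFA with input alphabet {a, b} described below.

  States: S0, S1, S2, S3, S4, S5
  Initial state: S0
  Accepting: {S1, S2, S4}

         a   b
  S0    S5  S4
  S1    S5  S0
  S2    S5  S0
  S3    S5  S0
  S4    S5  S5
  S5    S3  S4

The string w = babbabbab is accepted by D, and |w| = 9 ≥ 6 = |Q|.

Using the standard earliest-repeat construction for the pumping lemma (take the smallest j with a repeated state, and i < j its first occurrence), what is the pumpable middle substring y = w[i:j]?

State sequence: S0 -b-> S4 -a-> S5 -b-> S4 -b-> S5 -a-> S3 -b-> S0 -b-> S4 -a-> S5 -b-> S4
First repeat at step 3: S4 was already visited.

So i = 1, j = 3, giving x = w[0:1] = b, y = w[1:3] = ab, z = w[3:9] = babbab.
Check: |xy| = 3 ≤ 6 and |y| = 2 ≥ 1. Reading y takes D from S4 back to S4, so every xyⁱz is accepted.
Pumping length from the standard proof: p = 6 (the number of states). The repeated state found above gives |xy| = j ≤ 6 and |y| = j − i ≥ 1.

ab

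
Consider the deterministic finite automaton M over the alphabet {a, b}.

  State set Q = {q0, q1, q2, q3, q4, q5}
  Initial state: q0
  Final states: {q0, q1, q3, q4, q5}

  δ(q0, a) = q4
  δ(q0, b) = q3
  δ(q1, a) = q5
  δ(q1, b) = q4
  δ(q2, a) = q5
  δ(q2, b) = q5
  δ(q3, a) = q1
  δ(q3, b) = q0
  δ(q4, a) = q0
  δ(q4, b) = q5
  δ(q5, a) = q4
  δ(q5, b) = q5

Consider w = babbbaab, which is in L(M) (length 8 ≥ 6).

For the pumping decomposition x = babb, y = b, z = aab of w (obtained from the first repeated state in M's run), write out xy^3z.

babbbbbaab

xy^3z = babb·b·b·b·aab = babbbbbaab.
Reading y = b takes M from q5 back to q5, so after x·y·y·y the machine is still in q5, and z then leads to the accepting state q3. Hence babbbbbaab ∈ L(M).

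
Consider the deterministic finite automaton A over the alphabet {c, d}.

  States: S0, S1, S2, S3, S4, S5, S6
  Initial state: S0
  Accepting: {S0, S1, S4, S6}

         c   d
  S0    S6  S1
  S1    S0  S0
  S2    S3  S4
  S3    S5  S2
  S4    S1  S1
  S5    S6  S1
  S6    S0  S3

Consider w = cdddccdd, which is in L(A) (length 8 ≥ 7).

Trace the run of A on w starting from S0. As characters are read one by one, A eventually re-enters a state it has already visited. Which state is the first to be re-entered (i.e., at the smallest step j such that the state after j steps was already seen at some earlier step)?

State sequence: S0 -c-> S6 -d-> S3 -d-> S2 -d-> S4 -c-> S1 -c-> S0 -d-> S1 -d-> S0
First repeat at step 6: S0 was already visited.

The earliest repeat is at step j = 6: A is in S0, which it already visited at step i = 0.
The DFA has 7 states, so the proof of the pumping lemma guarantees a repeated state among the first 7+1 visited; the segment between the two visits is the pumpable y.

S0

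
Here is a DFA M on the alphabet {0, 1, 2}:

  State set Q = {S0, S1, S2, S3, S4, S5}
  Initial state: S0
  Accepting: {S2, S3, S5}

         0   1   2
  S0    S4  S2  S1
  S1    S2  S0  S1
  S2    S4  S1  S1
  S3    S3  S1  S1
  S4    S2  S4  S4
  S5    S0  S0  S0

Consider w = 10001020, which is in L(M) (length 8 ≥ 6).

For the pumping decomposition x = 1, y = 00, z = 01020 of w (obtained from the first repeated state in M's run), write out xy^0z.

xy⁰z = xz = 1·01020 = 101020.
Reading y = 00 takes M from S2 back to S2, so after x the machine is still in S2, and z then leads to the accepting state S2. Hence 101020 ∈ L(M).

101020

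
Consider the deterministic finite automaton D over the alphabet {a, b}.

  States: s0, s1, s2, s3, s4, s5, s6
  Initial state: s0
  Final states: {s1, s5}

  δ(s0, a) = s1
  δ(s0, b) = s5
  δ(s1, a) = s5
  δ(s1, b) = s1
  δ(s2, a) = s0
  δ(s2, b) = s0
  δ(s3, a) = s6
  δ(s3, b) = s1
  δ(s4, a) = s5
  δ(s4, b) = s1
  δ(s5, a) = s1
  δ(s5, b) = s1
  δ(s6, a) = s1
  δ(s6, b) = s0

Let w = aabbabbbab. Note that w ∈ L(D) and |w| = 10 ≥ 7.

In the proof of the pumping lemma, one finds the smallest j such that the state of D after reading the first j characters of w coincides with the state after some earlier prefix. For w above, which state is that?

Run of D on w = a a b b a b b b a b:
  step 0: s0  (start)
  step 1: s1  (read a: s0→s1)
  step 2: s5  (read a: s1→s5)
  step 3: s1  (read b: s5→s1)   ← first repeat (s1 seen earlier)
  step 4: s1  (read b: s1→s1)
  step 5: s5  (read a: s1→s5)
  step 6: s1  (read b: s5→s1)
  step 7: s1  (read b: s1→s1)
  step 8: s1  (read b: s1→s1)
  step 9: s5  (read a: s1→s5)
  step 10: s1  (read b: s5→s1)

The earliest repeat is at step j = 3: D is in s1, which it already visited at step i = 1.
Since D has 7 states, any run of length ≥ 7 visits 7+1 states, so by pigeonhole some state repeats within the first 7 steps — that repeat gives the pumpable loop.

s1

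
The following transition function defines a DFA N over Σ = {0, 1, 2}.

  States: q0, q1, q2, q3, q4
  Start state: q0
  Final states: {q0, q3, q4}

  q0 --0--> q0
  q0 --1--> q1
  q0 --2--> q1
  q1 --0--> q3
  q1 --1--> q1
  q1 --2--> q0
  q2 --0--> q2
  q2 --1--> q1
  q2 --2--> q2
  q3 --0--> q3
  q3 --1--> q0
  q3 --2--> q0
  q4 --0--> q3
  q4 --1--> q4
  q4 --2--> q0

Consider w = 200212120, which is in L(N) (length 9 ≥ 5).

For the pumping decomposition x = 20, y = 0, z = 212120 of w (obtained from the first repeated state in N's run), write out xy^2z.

2000212120

xy^2z = 20·0·0·212120 = 2000212120.
Reading y = 0 takes N from q3 back to q3, so after x·y·y the machine is still in q3, and z then leads to the accepting state q0. Hence 2000212120 ∈ L(N).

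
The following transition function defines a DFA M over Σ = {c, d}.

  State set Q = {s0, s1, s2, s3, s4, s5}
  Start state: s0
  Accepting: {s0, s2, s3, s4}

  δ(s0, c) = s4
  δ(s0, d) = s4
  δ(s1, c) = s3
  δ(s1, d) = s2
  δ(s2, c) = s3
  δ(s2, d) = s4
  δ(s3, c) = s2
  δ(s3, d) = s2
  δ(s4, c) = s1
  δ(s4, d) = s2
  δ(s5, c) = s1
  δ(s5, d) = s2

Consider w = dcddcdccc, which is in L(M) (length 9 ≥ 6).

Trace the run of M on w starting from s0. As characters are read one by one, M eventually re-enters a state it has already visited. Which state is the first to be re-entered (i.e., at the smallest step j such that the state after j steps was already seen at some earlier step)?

s4

Run of M on w = d c d d c d c c c:
  step 0: s0  (start)
  step 1: s4  (read d: s0→s4)
  step 2: s1  (read c: s4→s1)
  step 3: s2  (read d: s1→s2)
  step 4: s4  (read d: s2→s4)   ← first repeat (s4 seen earlier)
  step 5: s1  (read c: s4→s1)
  step 6: s2  (read d: s1→s2)
  step 7: s3  (read c: s2→s3)
  step 8: s2  (read c: s3→s2)
  step 9: s3  (read c: s2→s3)

The earliest repeat is at step j = 4: M is in s4, which it already visited at step i = 1.
Pumping length from the standard proof: p = 6 (the number of states). The repeated state found above gives |xy| = j ≤ 6 and |y| = j − i ≥ 1.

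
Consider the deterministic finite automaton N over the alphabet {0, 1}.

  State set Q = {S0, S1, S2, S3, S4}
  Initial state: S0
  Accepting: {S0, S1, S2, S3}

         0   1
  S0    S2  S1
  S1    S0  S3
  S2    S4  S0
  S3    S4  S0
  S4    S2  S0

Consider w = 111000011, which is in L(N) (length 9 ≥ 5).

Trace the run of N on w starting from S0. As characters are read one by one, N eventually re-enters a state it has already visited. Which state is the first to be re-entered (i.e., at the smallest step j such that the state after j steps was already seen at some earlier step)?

S0

Run of N on w = 1 1 1 0 0 0 0 1 1:
  step 0: S0  (start)
  step 1: S1  (read 1: S0→S1)
  step 2: S3  (read 1: S1→S3)
  step 3: S0  (read 1: S3→S0)   ← first repeat (S0 seen earlier)
  step 4: S2  (read 0: S0→S2)
  step 5: S4  (read 0: S2→S4)
  step 6: S2  (read 0: S4→S2)
  step 7: S4  (read 0: S2→S4)
  step 8: S0  (read 1: S4→S0)
  step 9: S1  (read 1: S0→S1)

The earliest repeat is at step j = 3: N is in S0, which it already visited at step i = 0.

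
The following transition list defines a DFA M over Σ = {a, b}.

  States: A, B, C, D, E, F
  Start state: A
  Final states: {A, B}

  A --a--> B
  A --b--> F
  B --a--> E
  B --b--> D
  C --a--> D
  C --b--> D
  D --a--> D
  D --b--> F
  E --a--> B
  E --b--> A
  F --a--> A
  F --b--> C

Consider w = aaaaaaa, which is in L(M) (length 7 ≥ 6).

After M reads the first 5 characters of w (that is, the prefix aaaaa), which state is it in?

B

Run of M on the first 5 characters of w = a a a a a:
  step 0: A  (start)
  step 1: B  (read a: A→B)
  step 2: E  (read a: B→E)
  step 3: B  (read a: E→B)
  step 4: E  (read a: B→E)
  step 5: B  (read a: E→B)

After reading 5 characters, M is in state B.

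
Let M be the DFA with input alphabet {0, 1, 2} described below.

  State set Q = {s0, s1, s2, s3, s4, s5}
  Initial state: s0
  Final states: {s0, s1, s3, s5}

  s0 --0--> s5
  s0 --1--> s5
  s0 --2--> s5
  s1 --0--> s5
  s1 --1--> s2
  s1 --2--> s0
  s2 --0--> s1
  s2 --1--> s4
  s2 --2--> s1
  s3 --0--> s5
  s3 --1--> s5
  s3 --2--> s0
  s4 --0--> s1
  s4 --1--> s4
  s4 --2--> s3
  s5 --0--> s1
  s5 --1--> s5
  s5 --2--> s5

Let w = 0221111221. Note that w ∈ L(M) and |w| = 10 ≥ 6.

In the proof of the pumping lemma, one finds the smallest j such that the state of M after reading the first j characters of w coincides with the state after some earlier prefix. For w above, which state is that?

State sequence: s0 -0-> s5 -2-> s5 -2-> s5 -1-> s5 -1-> s5 -1-> s5 -1-> s5 -2-> s5 -2-> s5 -1-> s5
First repeat at step 2: s5 was already visited.

The earliest repeat is at step j = 2: M is in s5, which it already visited at step i = 1.

s5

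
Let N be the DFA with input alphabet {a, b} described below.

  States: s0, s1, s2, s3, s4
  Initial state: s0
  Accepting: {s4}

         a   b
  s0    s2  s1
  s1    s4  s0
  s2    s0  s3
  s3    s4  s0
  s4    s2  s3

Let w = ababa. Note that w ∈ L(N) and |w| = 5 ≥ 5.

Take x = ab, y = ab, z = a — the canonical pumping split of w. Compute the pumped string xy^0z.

xy⁰z = xz = ab·a = aba.
Reading y = ab takes N from s3 back to s3, so after x the machine is still in s3, and z then leads to the accepting state s4. Hence aba ∈ L(N).

aba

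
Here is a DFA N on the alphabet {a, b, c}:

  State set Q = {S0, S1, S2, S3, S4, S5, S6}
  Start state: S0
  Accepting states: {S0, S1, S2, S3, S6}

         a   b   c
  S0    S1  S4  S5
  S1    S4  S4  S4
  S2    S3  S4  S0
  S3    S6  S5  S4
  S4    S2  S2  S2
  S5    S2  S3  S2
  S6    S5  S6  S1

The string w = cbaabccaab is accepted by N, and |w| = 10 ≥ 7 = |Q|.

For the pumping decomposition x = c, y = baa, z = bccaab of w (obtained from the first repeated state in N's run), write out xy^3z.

cbaabaabaabccaab

xy^3z = c·baa·baa·baa·bccaab = cbaabaabaabccaab.
Reading y = baa takes N from S5 back to S5, so after x·y·y·y the machine is still in S5, and z then leads to the accepting state S6. Hence cbaabaabaabccaab ∈ L(N).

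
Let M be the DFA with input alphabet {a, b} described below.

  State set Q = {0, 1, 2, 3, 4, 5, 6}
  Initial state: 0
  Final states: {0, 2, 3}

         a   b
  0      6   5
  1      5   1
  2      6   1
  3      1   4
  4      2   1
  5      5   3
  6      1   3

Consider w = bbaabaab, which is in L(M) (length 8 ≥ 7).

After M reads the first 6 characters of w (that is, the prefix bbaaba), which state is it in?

1

Run of M on the first 6 characters of w = b b a a b a:
  step 0: 0  (start)
  step 1: 5  (read b: 0→5)
  step 2: 3  (read b: 5→3)
  step 3: 1  (read a: 3→1)
  step 4: 5  (read a: 1→5)
  step 5: 3  (read b: 5→3)
  step 6: 1  (read a: 3→1)

After reading 6 characters, M is in state 1.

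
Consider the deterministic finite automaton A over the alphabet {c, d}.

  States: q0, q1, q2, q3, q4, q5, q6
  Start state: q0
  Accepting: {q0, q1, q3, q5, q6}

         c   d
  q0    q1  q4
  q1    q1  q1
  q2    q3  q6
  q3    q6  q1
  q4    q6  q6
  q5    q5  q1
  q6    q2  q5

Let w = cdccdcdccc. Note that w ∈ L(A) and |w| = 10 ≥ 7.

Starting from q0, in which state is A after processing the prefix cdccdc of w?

q1

Run of A on the first 6 characters of w = c d c c d c:
  step 0: q0  (start)
  step 1: q1  (read c: q0→q1)
  step 2: q1  (read d: q1→q1)
  step 3: q1  (read c: q1→q1)
  step 4: q1  (read c: q1→q1)
  step 5: q1  (read d: q1→q1)
  step 6: q1  (read c: q1→q1)

After reading 6 characters, A is in state q1.
(This kind of state-tracing is the core of the pumping-lemma construction: with 7 states, pigeonhole forces a repeat within the first 7 steps.)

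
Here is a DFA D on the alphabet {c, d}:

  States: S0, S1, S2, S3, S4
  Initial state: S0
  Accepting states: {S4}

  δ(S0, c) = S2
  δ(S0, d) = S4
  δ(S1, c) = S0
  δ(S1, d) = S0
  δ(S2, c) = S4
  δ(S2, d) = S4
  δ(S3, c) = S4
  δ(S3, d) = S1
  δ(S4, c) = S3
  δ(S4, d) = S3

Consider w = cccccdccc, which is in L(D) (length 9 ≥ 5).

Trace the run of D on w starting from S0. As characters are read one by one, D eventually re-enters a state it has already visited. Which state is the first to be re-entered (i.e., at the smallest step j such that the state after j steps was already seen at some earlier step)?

State sequence: S0 -c-> S2 -c-> S4 -c-> S3 -c-> S4 -c-> S3 -d-> S1 -c-> S0 -c-> S2 -c-> S4
First repeat at step 4: S4 was already visited.

The earliest repeat is at step j = 4: D is in S4, which it already visited at step i = 2.
Pumping length from the standard proof: p = 5 (the number of states). The repeated state found above gives |xy| = j ≤ 5 and |y| = j − i ≥ 1.

S4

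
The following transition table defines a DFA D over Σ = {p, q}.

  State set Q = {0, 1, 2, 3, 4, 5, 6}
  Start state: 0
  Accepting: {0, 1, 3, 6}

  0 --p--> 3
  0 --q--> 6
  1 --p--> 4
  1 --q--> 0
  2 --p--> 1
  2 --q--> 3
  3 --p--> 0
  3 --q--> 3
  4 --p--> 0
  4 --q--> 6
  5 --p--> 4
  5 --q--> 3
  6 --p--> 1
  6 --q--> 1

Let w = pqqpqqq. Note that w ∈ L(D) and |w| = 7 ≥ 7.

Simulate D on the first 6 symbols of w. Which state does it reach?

1

State sequence: 0 -p-> 3 -q-> 3 -q-> 3 -p-> 0 -q-> 6 -q-> 1

After reading 6 characters, D is in state 1.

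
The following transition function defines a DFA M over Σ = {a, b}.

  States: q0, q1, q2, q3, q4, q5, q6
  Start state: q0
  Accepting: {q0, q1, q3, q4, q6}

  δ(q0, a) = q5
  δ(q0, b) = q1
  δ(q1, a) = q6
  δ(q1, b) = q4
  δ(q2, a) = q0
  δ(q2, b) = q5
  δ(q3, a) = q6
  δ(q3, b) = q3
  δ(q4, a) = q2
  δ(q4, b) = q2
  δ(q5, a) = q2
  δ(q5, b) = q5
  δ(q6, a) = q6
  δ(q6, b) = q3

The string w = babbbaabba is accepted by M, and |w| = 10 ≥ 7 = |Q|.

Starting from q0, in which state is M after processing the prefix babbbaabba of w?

q6

State sequence: q0 -b-> q1 -a-> q6 -b-> q3 -b-> q3 -b-> q3 -a-> q6 -a-> q6 -b-> q3 -b-> q3 -a-> q6

After reading 10 characters, M is in state q6.
(This kind of state-tracing is the core of the pumping-lemma construction: with 7 states, pigeonhole forces a repeat within the first 7 steps.)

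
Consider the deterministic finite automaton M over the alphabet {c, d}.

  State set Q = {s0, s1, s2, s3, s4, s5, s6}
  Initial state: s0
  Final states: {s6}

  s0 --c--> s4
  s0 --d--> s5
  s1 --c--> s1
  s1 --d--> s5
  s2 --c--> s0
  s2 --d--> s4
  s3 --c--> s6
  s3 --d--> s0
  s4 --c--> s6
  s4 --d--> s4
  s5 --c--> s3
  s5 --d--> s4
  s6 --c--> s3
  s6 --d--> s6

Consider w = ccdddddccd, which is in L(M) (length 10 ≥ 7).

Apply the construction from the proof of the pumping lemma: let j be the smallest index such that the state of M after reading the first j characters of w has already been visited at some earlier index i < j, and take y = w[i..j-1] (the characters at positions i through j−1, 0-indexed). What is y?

Run of M on w = c c d d d d d c c d:
  step 0: s0  (start)
  step 1: s4  (read c: s0→s4)
  step 2: s6  (read c: s4→s6)
  step 3: s6  (read d: s6→s6)   ← first repeat (s6 seen earlier)
  step 4: s6  (read d: s6→s6)
  step 5: s6  (read d: s6→s6)
  step 6: s6  (read d: s6→s6)
  step 7: s6  (read d: s6→s6)
  step 8: s3  (read c: s6→s3)
  step 9: s6  (read c: s3→s6)
  step 10: s6  (read d: s6→s6)

So i = 2, j = 3, giving x = w[0:2] = cc, y = w[2:3] = d, z = w[3:10] = ddddccd.
Check: |xy| = 3 ≤ 7 and |y| = 1 ≥ 1. Reading y takes M from s6 back to s6, so every xyⁱz is accepted.

d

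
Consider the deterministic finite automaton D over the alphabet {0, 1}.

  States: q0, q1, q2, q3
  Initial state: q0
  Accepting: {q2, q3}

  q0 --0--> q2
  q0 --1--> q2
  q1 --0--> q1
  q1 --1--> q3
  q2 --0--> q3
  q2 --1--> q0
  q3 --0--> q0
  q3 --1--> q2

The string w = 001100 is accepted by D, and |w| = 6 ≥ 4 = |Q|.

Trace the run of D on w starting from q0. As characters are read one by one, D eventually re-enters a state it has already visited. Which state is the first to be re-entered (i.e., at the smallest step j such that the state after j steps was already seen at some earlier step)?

q2

State sequence: q0 -0-> q2 -0-> q3 -1-> q2 -1-> q0 -0-> q2 -0-> q3
First repeat at step 3: q2 was already visited.

The earliest repeat is at step j = 3: D is in q2, which it already visited at step i = 1.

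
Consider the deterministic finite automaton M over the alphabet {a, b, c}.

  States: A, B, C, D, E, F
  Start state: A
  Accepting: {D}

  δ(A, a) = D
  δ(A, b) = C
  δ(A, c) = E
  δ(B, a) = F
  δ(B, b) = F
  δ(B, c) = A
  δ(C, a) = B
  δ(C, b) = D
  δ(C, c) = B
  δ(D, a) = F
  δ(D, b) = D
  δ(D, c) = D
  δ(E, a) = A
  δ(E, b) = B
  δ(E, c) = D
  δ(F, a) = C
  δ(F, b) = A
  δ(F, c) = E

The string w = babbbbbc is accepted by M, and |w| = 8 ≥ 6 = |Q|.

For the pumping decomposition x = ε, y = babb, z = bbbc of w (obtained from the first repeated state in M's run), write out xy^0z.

xy⁰z = xz = ε·bbbc = bbbc.
Reading y = babb takes M from A back to A, so after x the machine is still in A, and z then leads to the accepting state D. Hence bbbc ∈ L(M).

bbbc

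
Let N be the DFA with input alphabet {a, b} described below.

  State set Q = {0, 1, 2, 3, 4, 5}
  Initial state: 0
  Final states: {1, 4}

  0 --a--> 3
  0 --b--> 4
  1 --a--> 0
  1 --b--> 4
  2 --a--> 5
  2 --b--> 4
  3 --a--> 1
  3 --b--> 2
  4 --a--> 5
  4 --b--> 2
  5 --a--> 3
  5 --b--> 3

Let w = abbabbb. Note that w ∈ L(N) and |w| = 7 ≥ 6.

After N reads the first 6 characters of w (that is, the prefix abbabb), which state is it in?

Run of N on the first 6 characters of w = a b b a b b:
  step 0: 0  (start)
  step 1: 3  (read a: 0→3)
  step 2: 2  (read b: 3→2)
  step 3: 4  (read b: 2→4)
  step 4: 5  (read a: 4→5)
  step 5: 3  (read b: 5→3)
  step 6: 2  (read b: 3→2)

After reading 6 characters, N is in state 2.
(This kind of state-tracing is the core of the pumping-lemma construction: with 6 states, pigeonhole forces a repeat within the first 6 steps.)

2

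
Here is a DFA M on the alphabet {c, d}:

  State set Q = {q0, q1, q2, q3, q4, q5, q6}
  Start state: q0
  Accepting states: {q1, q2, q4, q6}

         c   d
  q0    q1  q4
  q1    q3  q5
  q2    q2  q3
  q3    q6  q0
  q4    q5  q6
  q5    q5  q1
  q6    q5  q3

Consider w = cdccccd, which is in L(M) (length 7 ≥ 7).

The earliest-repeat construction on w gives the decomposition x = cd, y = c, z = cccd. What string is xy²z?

cdcccccd

xy^2z = cd·c·c·cccd = cdcccccd.
Reading y = c takes M from q5 back to q5, so after x·y·y the machine is still in q5, and z then leads to the accepting state q1. Hence cdcccccd ∈ L(M).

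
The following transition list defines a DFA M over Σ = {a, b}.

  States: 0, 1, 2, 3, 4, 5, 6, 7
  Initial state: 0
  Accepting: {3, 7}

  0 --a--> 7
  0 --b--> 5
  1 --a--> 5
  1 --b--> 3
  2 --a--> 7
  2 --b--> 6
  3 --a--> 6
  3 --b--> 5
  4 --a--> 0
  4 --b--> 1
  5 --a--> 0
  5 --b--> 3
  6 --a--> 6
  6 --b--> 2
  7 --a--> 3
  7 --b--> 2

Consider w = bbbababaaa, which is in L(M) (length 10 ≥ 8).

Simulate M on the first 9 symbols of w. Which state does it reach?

State sequence: 0 -b-> 5 -b-> 3 -b-> 5 -a-> 0 -b-> 5 -a-> 0 -b-> 5 -a-> 0 -a-> 7

After reading 9 characters, M is in state 7.
(This kind of state-tracing is the core of the pumping-lemma construction: with 8 states, pigeonhole forces a repeat within the first 8 steps.)

7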